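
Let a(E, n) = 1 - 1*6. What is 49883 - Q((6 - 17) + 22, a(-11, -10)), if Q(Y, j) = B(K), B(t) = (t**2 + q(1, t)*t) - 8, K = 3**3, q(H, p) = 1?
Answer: 49135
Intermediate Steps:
a(E, n) = -5 (a(E, n) = 1 - 6 = -5)
K = 27
B(t) = -8 + t + t**2 (B(t) = (t**2 + 1*t) - 8 = (t**2 + t) - 8 = (t + t**2) - 8 = -8 + t + t**2)
Q(Y, j) = 748 (Q(Y, j) = -8 + 27 + 27**2 = -8 + 27 + 729 = 748)
49883 - Q((6 - 17) + 22, a(-11, -10)) = 49883 - 1*748 = 49883 - 748 = 49135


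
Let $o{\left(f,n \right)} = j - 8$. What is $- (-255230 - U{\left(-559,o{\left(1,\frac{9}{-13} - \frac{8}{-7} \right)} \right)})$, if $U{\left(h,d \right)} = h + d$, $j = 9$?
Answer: $254672$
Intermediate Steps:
$o{\left(f,n \right)} = 1$ ($o{\left(f,n \right)} = 9 - 8 = 1$)
$U{\left(h,d \right)} = d + h$
$- (-255230 - U{\left(-559,o{\left(1,\frac{9}{-13} - \frac{8}{-7} \right)} \right)}) = - (-255230 - \left(1 - 559\right)) = - (-255230 - -558) = - (-255230 + 558) = \left(-1\right) \left(-254672\right) = 254672$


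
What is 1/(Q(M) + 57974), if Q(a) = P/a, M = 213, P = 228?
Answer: 71/4116230 ≈ 1.7249e-5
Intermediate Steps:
Q(a) = 228/a
1/(Q(M) + 57974) = 1/(228/213 + 57974) = 1/(228*(1/213) + 57974) = 1/(76/71 + 57974) = 1/(4116230/71) = 71/4116230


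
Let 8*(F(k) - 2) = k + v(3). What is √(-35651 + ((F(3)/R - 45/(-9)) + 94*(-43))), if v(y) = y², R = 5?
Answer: 3*I*√440970/10 ≈ 199.22*I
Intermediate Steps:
F(k) = 25/8 + k/8 (F(k) = 2 + (k + 3²)/8 = 2 + (k + 9)/8 = 2 + (9 + k)/8 = 2 + (9/8 + k/8) = 25/8 + k/8)
√(-35651 + ((F(3)/R - 45/(-9)) + 94*(-43))) = √(-35651 + (((25/8 + (⅛)*3)/5 - 45/(-9)) + 94*(-43))) = √(-35651 + (((25/8 + 3/8)*(⅕) - 45*(-⅑)) - 4042)) = √(-35651 + (((7/2)*(⅕) + 5) - 4042)) = √(-35651 + ((7/10 + 5) - 4042)) = √(-35651 + (57/10 - 4042)) = √(-35651 - 40363/10) = √(-396873/10) = 3*I*√440970/10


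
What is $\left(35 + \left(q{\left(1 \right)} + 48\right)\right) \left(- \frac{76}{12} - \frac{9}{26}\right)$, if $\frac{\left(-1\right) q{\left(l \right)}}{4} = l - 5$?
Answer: $- \frac{17193}{26} \approx -661.27$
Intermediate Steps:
$q{\left(l \right)} = 20 - 4 l$ ($q{\left(l \right)} = - 4 \left(l - 5\right) = - 4 \left(-5 + l\right) = 20 - 4 l$)
$\left(35 + \left(q{\left(1 \right)} + 48\right)\right) \left(- \frac{76}{12} - \frac{9}{26}\right) = \left(35 + \left(\left(20 - 4\right) + 48\right)\right) \left(- \frac{76}{12} - \frac{9}{26}\right) = \left(35 + \left(\left(20 - 4\right) + 48\right)\right) \left(\left(-76\right) \frac{1}{12} - \frac{9}{26}\right) = \left(35 + \left(16 + 48\right)\right) \left(- \frac{19}{3} - \frac{9}{26}\right) = \left(35 + 64\right) \left(- \frac{521}{78}\right) = 99 \left(- \frac{521}{78}\right) = - \frac{17193}{26}$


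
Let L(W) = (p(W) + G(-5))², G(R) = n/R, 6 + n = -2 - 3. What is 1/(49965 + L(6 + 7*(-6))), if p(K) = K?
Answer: 25/1277686 ≈ 1.9567e-5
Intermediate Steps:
n = -11 (n = -6 + (-2 - 3) = -6 - 5 = -11)
G(R) = -11/R
L(W) = (11/5 + W)² (L(W) = (W - 11/(-5))² = (W - 11*(-⅕))² = (W + 11/5)² = (11/5 + W)²)
1/(49965 + L(6 + 7*(-6))) = 1/(49965 + (11 + 5*(6 + 7*(-6)))²/25) = 1/(49965 + (11 + 5*(6 - 42))²/25) = 1/(49965 + (11 + 5*(-36))²/25) = 1/(49965 + (11 - 180)²/25) = 1/(49965 + (1/25)*(-169)²) = 1/(49965 + (1/25)*28561) = 1/(49965 + 28561/25) = 1/(1277686/25) = 25/1277686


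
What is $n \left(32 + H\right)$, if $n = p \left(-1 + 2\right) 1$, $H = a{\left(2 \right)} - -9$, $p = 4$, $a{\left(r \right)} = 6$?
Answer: $188$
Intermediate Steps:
$H = 15$ ($H = 6 - -9 = 6 + 9 = 15$)
$n = 4$ ($n = 4 \left(-1 + 2\right) 1 = 4 \cdot 1 \cdot 1 = 4 \cdot 1 = 4$)
$n \left(32 + H\right) = 4 \left(32 + 15\right) = 4 \cdot 47 = 188$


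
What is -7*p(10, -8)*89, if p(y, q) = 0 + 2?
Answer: -1246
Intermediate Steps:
p(y, q) = 2
-7*p(10, -8)*89 = -7*2*89 = -14*89 = -1246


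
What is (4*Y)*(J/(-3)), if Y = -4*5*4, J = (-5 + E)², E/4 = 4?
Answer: 38720/3 ≈ 12907.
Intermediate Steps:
E = 16 (E = 4*4 = 16)
J = 121 (J = (-5 + 16)² = 11² = 121)
Y = -80 (Y = -20*4 = -80)
(4*Y)*(J/(-3)) = (4*(-80))*(121/(-3)) = -38720*(-1)/3 = -320*(-121/3) = 38720/3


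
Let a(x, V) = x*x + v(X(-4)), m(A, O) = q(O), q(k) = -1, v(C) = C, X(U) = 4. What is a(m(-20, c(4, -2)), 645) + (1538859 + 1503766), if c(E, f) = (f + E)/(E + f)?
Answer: 3042630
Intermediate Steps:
c(E, f) = 1 (c(E, f) = (E + f)/(E + f) = 1)
m(A, O) = -1
a(x, V) = 4 + x² (a(x, V) = x*x + 4 = x² + 4 = 4 + x²)
a(m(-20, c(4, -2)), 645) + (1538859 + 1503766) = (4 + (-1)²) + (1538859 + 1503766) = (4 + 1) + 3042625 = 5 + 3042625 = 3042630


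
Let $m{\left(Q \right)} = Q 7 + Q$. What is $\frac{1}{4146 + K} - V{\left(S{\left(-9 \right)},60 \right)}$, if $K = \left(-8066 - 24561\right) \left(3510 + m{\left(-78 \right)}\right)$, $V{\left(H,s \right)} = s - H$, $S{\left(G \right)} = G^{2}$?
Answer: $\frac{1977304895}{94157376} \approx 21.0$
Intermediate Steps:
$m{\left(Q \right)} = 8 Q$ ($m{\left(Q \right)} = 7 Q + Q = 8 Q$)
$K = -94161522$ ($K = \left(-8066 - 24561\right) \left(3510 + 8 \left(-78\right)\right) = - 32627 \left(3510 - 624\right) = \left(-32627\right) 2886 = -94161522$)
$\frac{1}{4146 + K} - V{\left(S{\left(-9 \right)},60 \right)} = \frac{1}{4146 - 94161522} - \left(60 - \left(-9\right)^{2}\right) = \frac{1}{-94157376} - \left(60 - 81\right) = - \frac{1}{94157376} - \left(60 - 81\right) = - \frac{1}{94157376} - -21 = - \frac{1}{94157376} + 21 = \frac{1977304895}{94157376}$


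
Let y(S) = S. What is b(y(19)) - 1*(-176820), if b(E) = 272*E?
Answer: 181988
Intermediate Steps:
b(y(19)) - 1*(-176820) = 272*19 - 1*(-176820) = 5168 + 176820 = 181988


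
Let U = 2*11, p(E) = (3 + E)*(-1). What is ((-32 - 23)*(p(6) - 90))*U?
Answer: 119790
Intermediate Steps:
p(E) = -3 - E
U = 22
((-32 - 23)*(p(6) - 90))*U = ((-32 - 23)*((-3 - 1*6) - 90))*22 = -55*((-3 - 6) - 90)*22 = -55*(-9 - 90)*22 = -55*(-99)*22 = 5445*22 = 119790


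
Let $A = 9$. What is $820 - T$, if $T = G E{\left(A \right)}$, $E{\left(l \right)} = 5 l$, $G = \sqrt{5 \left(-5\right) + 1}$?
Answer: $820 - 90 i \sqrt{6} \approx 820.0 - 220.45 i$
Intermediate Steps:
$G = 2 i \sqrt{6}$ ($G = \sqrt{-25 + 1} = \sqrt{-24} = 2 i \sqrt{6} \approx 4.899 i$)
$T = 90 i \sqrt{6}$ ($T = 2 i \sqrt{6} \cdot 5 \cdot 9 = 2 i \sqrt{6} \cdot 45 = 90 i \sqrt{6} \approx 220.45 i$)
$820 - T = 820 - 90 i \sqrt{6}$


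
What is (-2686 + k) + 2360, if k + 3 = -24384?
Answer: -24713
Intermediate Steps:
k = -24387 (k = -3 - 24384 = -24387)
(-2686 + k) + 2360 = (-2686 - 24387) + 2360 = -27073 + 2360 = -24713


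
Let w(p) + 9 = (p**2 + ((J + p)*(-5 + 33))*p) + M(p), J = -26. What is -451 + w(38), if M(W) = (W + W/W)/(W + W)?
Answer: 1045191/76 ≈ 13753.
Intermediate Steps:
M(W) = (1 + W)/(2*W) (M(W) = (W + 1)/((2*W)) = (1 + W)*(1/(2*W)) = (1 + W)/(2*W))
w(p) = -9 + p**2 + p*(-728 + 28*p) + (1 + p)/(2*p) (w(p) = -9 + ((p**2 + ((-26 + p)*(-5 + 33))*p) + (1 + p)/(2*p)) = -9 + ((p**2 + ((-26 + p)*28)*p) + (1 + p)/(2*p)) = -9 + ((p**2 + (-728 + 28*p)*p) + (1 + p)/(2*p)) = -9 + ((p**2 + p*(-728 + 28*p)) + (1 + p)/(2*p)) = -9 + (p**2 + p*(-728 + 28*p) + (1 + p)/(2*p)) = -9 + p**2 + p*(-728 + 28*p) + (1 + p)/(2*p))
-451 + w(38) = -451 + (-17/2 + (1/2)/38 - 728*38 + 29*38**2) = -451 + (-17/2 + (1/2)*(1/38) - 27664 + 29*1444) = -451 + (-17/2 + 1/76 - 27664 + 41876) = -451 + 1079467/76 = 1045191/76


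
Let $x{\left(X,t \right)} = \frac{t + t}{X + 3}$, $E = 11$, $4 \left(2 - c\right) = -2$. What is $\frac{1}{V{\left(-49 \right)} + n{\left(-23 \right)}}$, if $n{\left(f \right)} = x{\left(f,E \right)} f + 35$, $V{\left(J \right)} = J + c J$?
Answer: $- \frac{5}{556} \approx -0.0089928$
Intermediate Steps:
$c = \frac{5}{2}$ ($c = 2 - - \frac{1}{2} = 2 + \frac{1}{2} = \frac{5}{2} \approx 2.5$)
$x{\left(X,t \right)} = \frac{2 t}{3 + X}$
$V{\left(J \right)} = \frac{7 J}{2}$ ($V{\left(J \right)} = J + \frac{5 J}{2} = \frac{7 J}{2}$)
$n{\left(f \right)} = 35 + \frac{22 f}{3 + f}$ ($n{\left(f \right)} = 2 \cdot 11 \frac{1}{3 + f} f + 35 = \frac{22}{3 + f} f + 35 = \frac{22 f}{3 + f} + 35 = 35 + \frac{22 f}{3 + f}$)
$\frac{1}{V{\left(-49 \right)} + n{\left(-23 \right)}} = \frac{1}{\frac{7}{2} \left(-49\right) + \frac{3 \left(35 + 19 \left(-23\right)\right)}{3 - 23}} = \frac{1}{- \frac{343}{2} + \frac{3 \left(35 - 437\right)}{-20}} = \frac{1}{- \frac{343}{2} + 3 \left(- \frac{1}{20}\right) \left(-402\right)} = \frac{1}{- \frac{343}{2} + \frac{603}{10}} = \frac{1}{- \frac{556}{5}} = - \frac{5}{556}$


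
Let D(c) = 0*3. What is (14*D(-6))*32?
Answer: 0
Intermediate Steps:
D(c) = 0
(14*D(-6))*32 = (14*0)*32 = 0*32 = 0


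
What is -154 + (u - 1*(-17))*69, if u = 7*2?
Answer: 1985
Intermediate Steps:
u = 14
-154 + (u - 1*(-17))*69 = -154 + (14 - 1*(-17))*69 = -154 + (14 + 17)*69 = -154 + 31*69 = -154 + 2139 = 1985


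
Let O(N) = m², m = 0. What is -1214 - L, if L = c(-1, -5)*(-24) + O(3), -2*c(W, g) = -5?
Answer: -1154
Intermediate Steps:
c(W, g) = 5/2 (c(W, g) = -½*(-5) = 5/2)
O(N) = 0 (O(N) = 0² = 0)
L = -60 (L = (5/2)*(-24) + 0 = -60 + 0 = -60)
-1214 - L = -1214 - 1*(-60) = -1214 + 60 = -1154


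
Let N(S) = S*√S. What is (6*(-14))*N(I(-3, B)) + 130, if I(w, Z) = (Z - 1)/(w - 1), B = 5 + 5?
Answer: 130 + 567*I/2 ≈ 130.0 + 283.5*I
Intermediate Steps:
B = 10
I(w, Z) = (-1 + Z)/(-1 + w)
N(S) = S^(3/2)
(6*(-14))*N(I(-3, B)) + 130 = (6*(-14))*((-1 + 10)/(-1 - 3))^(3/2) + 130 = -84*27*(-I/8) + 130 = -84*(-27*I/8) + 130 = -(-567)*I/2 + 130 = 567*I/2 + 130 = 130 + 567*I/2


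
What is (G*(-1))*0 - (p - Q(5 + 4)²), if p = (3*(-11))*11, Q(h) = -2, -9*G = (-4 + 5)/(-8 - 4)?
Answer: 367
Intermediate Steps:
G = 1/108 (G = -(-4 + 5)/(9*(-8 - 4)) = -1/(9*(-12)) = -(-1)/(9*12) = -⅑*(-1/12) = 1/108 ≈ 0.0092593)
p = -363 (p = -33*11 = -363)
(G*(-1))*0 - (p - Q(5 + 4)²) = ((1/108)*(-1))*0 - (-363 - 1*(-2)²) = -1/108*0 - (-363 - 1*4) = 0 - (-363 - 4) = 0 - 1*(-367) = 0 + 367 = 367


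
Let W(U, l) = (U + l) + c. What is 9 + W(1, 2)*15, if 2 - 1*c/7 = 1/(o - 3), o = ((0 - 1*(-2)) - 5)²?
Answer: 493/2 ≈ 246.50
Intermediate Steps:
o = 9 (o = ((0 + 2) - 5)² = (2 - 5)² = (-3)² = 9)
c = 77/6 (c = 14 - 7/(9 - 3) = 14 - 7/6 = 77/6 ≈ 12.833)
W(U, l) = 77/6 + U + l (W(U, l) = (U + l) + 77/6 = 77/6 + U + l)
9 + W(1, 2)*15 = 9 + (77/6 + 1 + 2)*15 = 9 + (95/6)*15 = 9 + 475/2 = 493/2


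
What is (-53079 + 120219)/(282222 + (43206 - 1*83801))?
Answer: 67140/241627 ≈ 0.27787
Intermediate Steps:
(-53079 + 120219)/(282222 + (43206 - 1*83801)) = 67140/(282222 + (43206 - 83801)) = 67140/(282222 - 40595) = 67140/241627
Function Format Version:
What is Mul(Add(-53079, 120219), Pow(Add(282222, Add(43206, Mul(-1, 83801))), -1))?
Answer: Rational(67140, 241627) ≈ 0.27787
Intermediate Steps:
Mul(Add(-53079, 120219), Pow(Add(282222, Add(43206, Mul(-1, 83801))), -1)) = Mul(67140, Pow(Add(282222, Add(43206, -83801)), -1)) = Mul(67140, Pow(Add(282222, -40595), -1)) = Mul(67140, Pow(241627, -1)) = Mul(67140, Rational(1, 241627)) = Rational(67140, 241627)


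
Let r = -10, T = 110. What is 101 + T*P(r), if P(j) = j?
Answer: -999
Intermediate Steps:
101 + T*P(r) = 101 + 110*(-10) = 101 - 1100 = -999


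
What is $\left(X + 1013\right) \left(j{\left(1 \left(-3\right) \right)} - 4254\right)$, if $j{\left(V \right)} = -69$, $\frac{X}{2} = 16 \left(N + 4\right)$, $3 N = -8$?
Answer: $-4563647$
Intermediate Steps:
$N = - \frac{8}{3}$ ($N = \frac{1}{3} \left(-8\right) = - \frac{8}{3} \approx -2.6667$)
$X = \frac{128}{3}$ ($X = 2 \cdot 16 \left(- \frac{8}{3} + 4\right) = 2 \cdot 16 \cdot \frac{4}{3} = 2 \cdot \frac{64}{3} = \frac{128}{3} \approx 42.667$)
$\left(X + 1013\right) \left(j{\left(1 \left(-3\right) \right)} - 4254\right) = \left(\frac{128}{3} + 1013\right) \left(-69 - 4254\right) = \frac{3167}{3} \left(-4323\right) = -4563647$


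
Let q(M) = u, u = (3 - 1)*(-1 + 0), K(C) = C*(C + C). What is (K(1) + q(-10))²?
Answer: 0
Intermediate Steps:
K(C) = 2*C² (K(C) = C*(2*C) = 2*C²)
u = -2 (u = 2*(-1) = -2)
q(M) = -2
(K(1) + q(-10))² = (2*1² - 2)² = (2*1 - 2)² = (2 - 2)² = 0² = 0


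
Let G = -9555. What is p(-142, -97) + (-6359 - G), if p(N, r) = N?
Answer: 3054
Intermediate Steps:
p(-142, -97) + (-6359 - G) = -142 + (-6359 - 1*(-9555)) = -142 + (-6359 + 9555) = -142 + 3196 = 3054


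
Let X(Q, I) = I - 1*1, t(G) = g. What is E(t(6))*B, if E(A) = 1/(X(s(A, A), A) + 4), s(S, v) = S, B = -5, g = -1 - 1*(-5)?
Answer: -5/7 ≈ -0.71429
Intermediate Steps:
g = 4 (g = -1 + 5 = 4)
t(G) = 4
X(Q, I) = -1 + I (X(Q, I) = I - 1 = -1 + I)
E(A) = 1/(3 + A) (E(A) = 1/((-1 + A) + 4) = 1/(3 + A))
E(t(6))*B = -5/(3 + 4) = -5/7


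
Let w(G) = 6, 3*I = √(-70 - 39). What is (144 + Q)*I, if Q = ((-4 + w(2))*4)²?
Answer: 208*I*√109/3 ≈ 723.86*I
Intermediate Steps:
I = I*√109/3 (I = √(-70 - 39)/3 = √(-109)/3 = (I*√109)/3 = I*√109/3 ≈ 3.4801*I)
Q = 64 (Q = ((-4 + 6)*4)² = (2*4)² = 8² = 64)
(144 + Q)*I = (144 + 64)*(I*√109/3) = 208*(I*√109/3) = 208*I*√109/3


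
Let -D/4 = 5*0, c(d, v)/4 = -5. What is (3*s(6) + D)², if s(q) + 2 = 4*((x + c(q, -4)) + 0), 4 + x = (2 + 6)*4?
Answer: 8100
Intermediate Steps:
c(d, v) = -20 (c(d, v) = 4*(-5) = -20)
x = 28 (x = -4 + (2 + 6)*4 = -4 + 8*4 = -4 + 32 = 28)
s(q) = 30 (s(q) = -2 + 4*((28 - 20) + 0) = -2 + 4*(8 + 0) = -2 + 4*8 = -2 + 32 = 30)
D = 0 (D = -20*0 = -4*0 = 0)
(3*s(6) + D)² = (3*30 + 0)² = (90 + 0)² = 90² = 8100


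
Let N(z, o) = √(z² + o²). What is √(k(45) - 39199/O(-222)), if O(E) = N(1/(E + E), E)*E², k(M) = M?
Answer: √(3349517288063851801125 - 67637856899649*√15545041)/8627497755 ≈ 6.7079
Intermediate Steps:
N(z, o) = √(o² + z²)
O(E) = E²*√(E² + 1/(4*E²)) (O(E) = √(E² + (1/(E + E))²)*E² = √(E² + (1/(2*E))²)*E² = √(E² + 1/(4*E²))*E² = E²*√(E² + 1/(4*E²)))
√(k(45) - 39199/O(-222)) = √(45 - 39199*1/(111*√(1 + 4*(-222)⁴))) = √(45 - 39199*1/(111*√(1 + 4*2428912656))) = √(45 - 39199*1/(111*√(1 + 9715650624))) = √(45 - 39199*√15545041/43137488775)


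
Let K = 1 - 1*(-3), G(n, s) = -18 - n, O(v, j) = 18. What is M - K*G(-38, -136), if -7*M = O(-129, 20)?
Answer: -578/7 ≈ -82.571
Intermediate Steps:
M = -18/7 (M = -⅐*18 = -18/7 ≈ -2.5714)
K = 4 (K = 1 + 3 = 4)
M - K*G(-38, -136) = -18/7 - 4*(-18 - 1*(-38)) = -18/7 - 4*(-18 + 38) = -18/7 - 4*20 = -18/7 - 1*80 = -18/7 - 80 = -578/7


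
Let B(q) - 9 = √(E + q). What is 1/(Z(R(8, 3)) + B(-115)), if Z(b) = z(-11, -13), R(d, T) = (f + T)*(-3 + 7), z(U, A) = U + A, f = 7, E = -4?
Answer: -15/344 - I*√119/344 ≈ -0.043605 - 0.031711*I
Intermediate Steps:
z(U, A) = A + U
R(d, T) = 28 + 4*T (R(d, T) = (7 + T)*(-3 + 7) = (7 + T)*4 = 28 + 4*T)
Z(b) = -24 (Z(b) = -13 - 11 = -24)
B(q) = 9 + √(-4 + q)
1/(Z(R(8, 3)) + B(-115)) = 1/(-24 + (9 + √(-4 - 115))) = 1/(-24 + (9 + √(-119))) = 1/(-24 + (9 + I*√119)) = 1/(-15 + I*√119)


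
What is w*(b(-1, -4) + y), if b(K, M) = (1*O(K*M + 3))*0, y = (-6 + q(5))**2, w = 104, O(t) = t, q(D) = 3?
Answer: 936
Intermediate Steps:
y = 9 (y = (-6 + 3)**2 = (-3)**2 = 9)
b(K, M) = 0 (b(K, M) = (1*(K*M + 3))*0 = (1*(3 + K*M))*0 = (3 + K*M)*0 = 0)
w*(b(-1, -4) + y) = 104*(0 + 9) = 104*9 = 936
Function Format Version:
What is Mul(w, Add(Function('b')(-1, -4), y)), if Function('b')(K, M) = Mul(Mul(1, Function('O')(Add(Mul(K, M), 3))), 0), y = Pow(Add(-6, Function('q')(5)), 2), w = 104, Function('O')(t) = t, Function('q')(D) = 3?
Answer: 936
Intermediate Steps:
y = 9 (y = Pow(Add(-6, 3), 2) = Pow(-3, 2) = 9)
Function('b')(K, M) = 0 (Function('b')(K, M) = Mul(Mul(1, Add(Mul(K, M), 3)), 0) = Mul(Mul(1, Add(3, Mul(K, M))), 0) = Mul(Add(3, Mul(K, M)), 0) = 0)
Mul(w, Add(Function('b')(-1, -4), y)) = Mul(104, Add(0, 9)) = Mul(104, 9) = 936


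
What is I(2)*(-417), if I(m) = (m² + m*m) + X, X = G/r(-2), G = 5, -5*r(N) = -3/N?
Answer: 3614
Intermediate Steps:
r(N) = 3/(5*N) (r(N) = -(-3)/(5*N) = 3/(5*N))
X = -50/3 (X = 5/(((⅗)/(-2))) = 5/(((⅗)*(-½))) = 5/(-3/10) = 5*(-10/3) = -50/3 ≈ -16.667)
I(m) = -50/3 + 2*m² (I(m) = (m² + m*m) - 50/3 = (m² + m²) - 50/3 = 2*m² - 50/3 = -50/3 + 2*m²)
I(2)*(-417) = (-50/3 + 2*2²)*(-417) = (-50/3 + 2*4)*(-417) = (-50/3 + 8)*(-417) = -26/3*(-417) = 3614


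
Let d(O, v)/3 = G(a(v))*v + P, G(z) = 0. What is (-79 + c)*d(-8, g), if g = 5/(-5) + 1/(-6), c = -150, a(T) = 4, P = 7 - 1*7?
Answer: 0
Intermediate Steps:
P = 0 (P = 7 - 7 = 0)
g = -7/6 (g = 5*(-⅕) + 1*(-⅙) = -1 - ⅙ = -7/6 ≈ -1.1667)
d(O, v) = 0 (d(O, v) = 3*(0*v + 0) = 3*(0 + 0) = 3*0 = 0)
(-79 + c)*d(-8, g) = (-79 - 150)*0 = -229*0 = 0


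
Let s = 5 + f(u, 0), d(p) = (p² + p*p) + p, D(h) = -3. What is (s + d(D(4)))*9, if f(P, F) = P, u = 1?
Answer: 189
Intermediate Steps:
d(p) = p + 2*p² (d(p) = (p² + p²) + p = 2*p² + p = p + 2*p²)
s = 6 (s = 5 + 1 = 6)
(s + d(D(4)))*9 = (6 - 3*(1 + 2*(-3)))*9 = (6 - 3*(1 - 6))*9 = (6 - 3*(-5))*9 = (6 + 15)*9 = 21*9 = 189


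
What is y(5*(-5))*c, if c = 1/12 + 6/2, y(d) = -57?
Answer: -703/4 ≈ -175.75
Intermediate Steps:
c = 37/12 (c = 1*(1/12) + 6*(½) = 1/12 + 3 = 37/12 ≈ 3.0833)
y(5*(-5))*c = -57*37/12 = -703/4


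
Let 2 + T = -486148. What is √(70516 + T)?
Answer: I*√415634 ≈ 644.7*I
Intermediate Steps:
T = -486150 (T = -2 - 486148 = -486150)
√(70516 + T) = √(70516 - 486150) = √(-415634) = I*√415634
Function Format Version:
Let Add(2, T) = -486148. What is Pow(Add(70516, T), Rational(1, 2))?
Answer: Mul(I, Pow(415634, Rational(1, 2))) ≈ Mul(644.70, I)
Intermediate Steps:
T = -486150 (T = Add(-2, -486148) = -486150)
Pow(Add(70516, T), Rational(1, 2)) = Pow(Add(70516, -486150), Rational(1, 2)) = Pow(-415634, Rational(1, 2)) = Mul(I, Pow(415634, Rational(1, 2)))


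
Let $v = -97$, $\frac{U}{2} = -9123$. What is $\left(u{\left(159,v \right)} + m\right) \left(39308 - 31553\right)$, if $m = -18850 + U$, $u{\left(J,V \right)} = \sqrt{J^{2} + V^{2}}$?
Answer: $-287679480 + 7755 \sqrt{34690} \approx -2.8624 \cdot 10^{8}$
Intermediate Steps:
$U = -18246$ ($U = 2 \left(-9123\right) = -18246$)
$m = -37096$ ($m = -18850 - 18246 = -37096$)
$\left(u{\left(159,v \right)} + m\right) \left(39308 - 31553\right) = \left(\sqrt{159^{2} + \left(-97\right)^{2}} - 37096\right) \left(39308 - 31553\right) = \left(\sqrt{25281 + 9409} - 37096\right) \left(39308 - 31553\right) = \left(\sqrt{34690} - 37096\right) 7755 = \left(-37096 + \sqrt{34690}\right) 7755 = -287679480 + 7755 \sqrt{34690}$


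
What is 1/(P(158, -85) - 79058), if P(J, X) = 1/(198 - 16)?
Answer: -182/14388555 ≈ -1.2649e-5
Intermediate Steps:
P(J, X) = 1/182
1/(P(158, -85) - 79058) = 1/(1/182 - 79058) = 1/(-14388555/182) = -182/14388555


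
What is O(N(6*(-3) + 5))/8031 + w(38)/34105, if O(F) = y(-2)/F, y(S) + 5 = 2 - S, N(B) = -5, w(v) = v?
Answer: 16421/14415645 ≈ 0.0011391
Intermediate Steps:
y(S) = -3 - S (y(S) = -5 + (2 - S) = -3 - S)
O(F) = -1/F (O(F) = (-3 - 1*(-2))/F = (-3 + 2)/F = -1/F)
O(N(6*(-3) + 5))/8031 + w(38)/34105 = -1/(-5)/8031 + 38/34105 = -1*(-⅕)*(1/8031) + 38*(1/34105) = (⅕)*(1/8031) + 2/1795 = 1/40155 + 2/1795 = 16421/14415645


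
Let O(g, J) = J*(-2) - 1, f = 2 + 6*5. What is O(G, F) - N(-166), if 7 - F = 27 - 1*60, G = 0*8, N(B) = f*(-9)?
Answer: 207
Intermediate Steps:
f = 32 (f = 2 + 30 = 32)
N(B) = -288 (N(B) = 32*(-9) = -288)
G = 0
F = 40 (F = 7 - (27 - 1*60) = 7 - (27 - 60) = 7 - 1*(-33) = 7 + 33 = 40)
O(g, J) = -1 - 2*J (O(g, J) = -2*J - 1 = -1 - 2*J)
O(G, F) - N(-166) = (-1 - 2*40) - 1*(-288) = (-1 - 80) + 288 = -81 + 288 = 207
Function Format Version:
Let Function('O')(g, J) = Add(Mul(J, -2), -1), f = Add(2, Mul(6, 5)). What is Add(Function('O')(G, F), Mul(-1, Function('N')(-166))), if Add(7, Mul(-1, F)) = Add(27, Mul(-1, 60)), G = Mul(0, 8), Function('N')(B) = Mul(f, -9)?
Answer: 207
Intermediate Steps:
f = 32 (f = Add(2, 30) = 32)
Function('N')(B) = -288 (Function('N')(B) = Mul(32, -9) = -288)
G = 0
F = 40 (F = Add(7, Mul(-1, Add(27, Mul(-1, 60)))) = Add(7, Mul(-1, Add(27, -60))) = Add(7, Mul(-1, -33)) = Add(7, 33) = 40)
Function('O')(g, J) = Add(-1, Mul(-2, J)) (Function('O')(g, J) = Add(Mul(-2, J), -1) = Add(-1, Mul(-2, J)))
Add(Function('O')(G, F), Mul(-1, Function('N')(-166))) = Add(Add(-1, Mul(-2, 40)), Mul(-1, -288)) = Add(Add(-1, -80), 288) = Add(-81, 288) = 207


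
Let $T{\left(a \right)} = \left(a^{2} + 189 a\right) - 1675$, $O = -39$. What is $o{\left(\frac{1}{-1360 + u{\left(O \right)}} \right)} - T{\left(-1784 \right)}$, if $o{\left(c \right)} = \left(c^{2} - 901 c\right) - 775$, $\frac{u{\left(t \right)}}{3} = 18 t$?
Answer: $- \frac{34172380171613}{12013156} \approx -2.8446 \cdot 10^{6}$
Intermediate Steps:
$u{\left(t \right)} = 54 t$ ($u{\left(t \right)} = 3 \cdot 18 t = 54 t$)
$T{\left(a \right)} = -1675 + a^{2} + 189 a$
$o{\left(c \right)} = -775 + c^{2} - 901 c$
$o{\left(\frac{1}{-1360 + u{\left(O \right)}} \right)} - T{\left(-1784 \right)} = \left(-775 + \left(\frac{1}{-1360 + 54 \left(-39\right)}\right)^{2} - \frac{901}{-1360 + 54 \left(-39\right)}\right) - \left(-1675 + \left(-1784\right)^{2} + 189 \left(-1784\right)\right) = \left(-775 + \left(\frac{1}{-1360 - 2106}\right)^{2} - \frac{901}{-1360 - 2106}\right) - \left(-1675 + 3182656 - 337176\right) = \left(-775 + \left(\frac{1}{-3466}\right)^{2} - \frac{901}{-3466}\right) - 2843805 = \left(-775 + \left(- \frac{1}{3466}\right)^{2} - - \frac{901}{3466}\right) - 2843805 = \left(-775 + \frac{1}{12013156} + \frac{901}{3466}\right) - 2843805 = - \frac{9307073033}{12013156} - 2843805 = - \frac{34172380171613}{12013156}$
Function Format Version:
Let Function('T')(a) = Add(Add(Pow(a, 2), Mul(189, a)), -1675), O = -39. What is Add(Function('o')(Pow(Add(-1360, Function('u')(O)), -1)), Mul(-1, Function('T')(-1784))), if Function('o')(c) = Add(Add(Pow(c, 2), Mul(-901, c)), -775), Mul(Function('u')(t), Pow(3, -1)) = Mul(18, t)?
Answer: Rational(-34172380171613, 12013156) ≈ -2.8446e+6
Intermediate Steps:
Function('u')(t) = Mul(54, t) (Function('u')(t) = Mul(3, Mul(18, t)) = Mul(54, t))
Function('T')(a) = Add(-1675, Pow(a, 2), Mul(189, a))
Function('o')(c) = Add(-775, Pow(c, 2), Mul(-901, c))
Add(Function('o')(Pow(Add(-1360, Function('u')(O)), -1)), Mul(-1, Function('T')(-1784))) = Add(Add(-775, Pow(Pow(Add(-1360, Mul(54, -39)), -1), 2), Mul(-901, Pow(Add(-1360, Mul(54, -39)), -1))), Mul(-1, Add(-1675, Pow(-1784, 2), Mul(189, -1784)))) = Add(Add(-775, Pow(Pow(Add(-1360, -2106), -1), 2), Mul(-901, Pow(Add(-1360, -2106), -1))), Mul(-1, Add(-1675, 3182656, -337176))) = Add(Add(-775, Pow(Pow(-3466, -1), 2), Mul(-901, Pow(-3466, -1))), Mul(-1, 2843805)) = Add(Add(-775, Pow(Rational(-1, 3466), 2), Mul(-901, Rational(-1, 3466))), -2843805) = Add(Add(-775, Rational(1, 12013156), Rational(901, 3466)), -2843805) = Add(Rational(-9307073033, 12013156), -2843805) = Rational(-34172380171613, 12013156)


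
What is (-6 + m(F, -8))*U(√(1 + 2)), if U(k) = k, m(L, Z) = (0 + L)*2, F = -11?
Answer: -28*√3 ≈ -48.497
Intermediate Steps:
m(L, Z) = 2*L (m(L, Z) = L*2 = 2*L)
(-6 + m(F, -8))*U(√(1 + 2)) = (-6 + 2*(-11))*√(1 + 2) = (-6 - 22)*√3 = -28*√3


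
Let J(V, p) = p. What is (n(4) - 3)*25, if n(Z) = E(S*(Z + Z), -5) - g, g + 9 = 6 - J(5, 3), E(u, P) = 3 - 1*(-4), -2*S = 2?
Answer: 250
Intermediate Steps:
S = -1 (S = -1/2*2 = -1)
E(u, P) = 7 (E(u, P) = 3 + 4 = 7)
g = -6 (g = -9 + (6 - 1*3) = -9 + (6 - 3) = -9 + 3 = -6)
n(Z) = 13 (n(Z) = 7 - 1*(-6) = 7 + 6 = 13)
(n(4) - 3)*25 = (13 - 3)*25 = 10*25 = 250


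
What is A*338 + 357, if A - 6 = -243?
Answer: -79749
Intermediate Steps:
A = -237 (A = 6 - 243 = -237)
A*338 + 357 = -237*338 + 357 = -80106 + 357 = -79749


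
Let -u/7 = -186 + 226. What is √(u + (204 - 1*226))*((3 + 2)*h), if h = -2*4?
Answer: -40*I*√302 ≈ -695.13*I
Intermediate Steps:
u = -280 (u = -7*(-186 + 226) = -7*40 = -280)
h = -8
√(u + (204 - 1*226))*((3 + 2)*h) = √(-280 + (204 - 1*226))*((3 + 2)*(-8)) = √(-280 + (204 - 226))*(5*(-8)) = √(-280 - 22)*(-40) = √(-302)*(-40) = (I*√302)*(-40) = -40*I*√302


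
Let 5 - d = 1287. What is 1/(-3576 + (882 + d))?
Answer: -1/3976 ≈ -0.00025151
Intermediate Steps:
d = -1282 (d = 5 - 1*1287 = 5 - 1287 = -1282)
1/(-3576 + (882 + d)) = 1/(-3576 + (882 - 1282)) = 1/(-3576 - 400) = 1/(-3976) = -1/3976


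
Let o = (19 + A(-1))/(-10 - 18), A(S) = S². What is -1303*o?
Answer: 6515/7 ≈ 930.71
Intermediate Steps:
o = -5/7 (o = (19 + (-1)²)/(-10 - 18) = (19 + 1)/(-28) = 20*(-1/28) = -5/7 ≈ -0.71429)
-1303*o = -1303*(-5/7) = 6515/7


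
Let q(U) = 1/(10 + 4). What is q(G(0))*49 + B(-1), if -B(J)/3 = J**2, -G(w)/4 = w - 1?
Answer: 1/2 ≈ 0.50000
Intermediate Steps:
G(w) = 4 - 4*w (G(w) = -4*(w - 1) = -4*(-1 + w) = 4 - 4*w)
q(U) = 1/14
B(J) = -3*J**2
q(G(0))*49 + B(-1) = (1/14)*49 - 3*(-1)**2 = 7/2 - 3*1 = 7/2 - 3 = 1/2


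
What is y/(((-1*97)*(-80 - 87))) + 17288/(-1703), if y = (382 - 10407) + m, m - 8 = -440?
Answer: -297856583/27586897 ≈ -10.797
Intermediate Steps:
m = -432 (m = 8 - 440 = -432)
y = -10457 (y = (382 - 10407) - 432 = -10025 - 432 = -10457)
y/(((-1*97)*(-80 - 87))) + 17288/(-1703) = -10457*(-1/(97*(-80 - 87))) + 17288/(-1703) = -10457/((-97*(-167))) + 17288*(-1/1703) = -10457/16199 - 17288/1703 = -297856583/27586897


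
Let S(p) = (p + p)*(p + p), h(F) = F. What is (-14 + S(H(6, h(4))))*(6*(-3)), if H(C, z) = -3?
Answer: -396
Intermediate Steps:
S(p) = 4*p**2 (S(p) = (2*p)*(2*p) = 4*p**2)
(-14 + S(H(6, h(4))))*(6*(-3)) = (-14 + 4*(-3)**2)*(6*(-3)) = (-14 + 4*9)*(-18) = (-14 + 36)*(-18) = 22*(-18) = -396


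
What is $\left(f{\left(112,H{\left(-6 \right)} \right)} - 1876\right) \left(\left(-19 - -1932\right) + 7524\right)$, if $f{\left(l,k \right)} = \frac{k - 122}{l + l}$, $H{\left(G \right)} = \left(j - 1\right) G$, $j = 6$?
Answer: $- \frac{495886039}{28} \approx -1.771 \cdot 10^{7}$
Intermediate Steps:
$H{\left(G \right)} = 5 G$ ($H{\left(G \right)} = \left(6 - 1\right) G = 5 G$)
$f{\left(l,k \right)} = \frac{-122 + k}{2 l}$
$\left(f{\left(112,H{\left(-6 \right)} \right)} - 1876\right) \left(\left(-19 - -1932\right) + 7524\right) = \left(\frac{-122 + 5 \left(-6\right)}{2 \cdot 112} - 1876\right) \left(\left(-19 - -1932\right) + 7524\right) = \left(\frac{1}{2} \cdot \frac{1}{112} \left(-122 - 30\right) - 1876\right) \left(\left(-19 + 1932\right) + 7524\right) = \left(\frac{1}{2} \cdot \frac{1}{112} \left(-152\right) - 1876\right) \left(1913 + 7524\right) = \left(- \frac{19}{28} - 1876\right) 9437 = \left(- \frac{52547}{28}\right) 9437 = - \frac{495886039}{28}$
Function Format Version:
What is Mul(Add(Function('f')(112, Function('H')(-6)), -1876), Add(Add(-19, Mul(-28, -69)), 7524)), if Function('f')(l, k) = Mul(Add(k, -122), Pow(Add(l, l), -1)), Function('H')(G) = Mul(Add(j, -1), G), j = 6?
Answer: Rational(-495886039, 28) ≈ -1.7710e+7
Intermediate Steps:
Function('H')(G) = Mul(5, G) (Function('H')(G) = Mul(Add(6, -1), G) = Mul(5, G))
Function('f')(l, k) = Mul(Rational(1, 2), Pow(l, -1), Add(-122, k)) (Function('f')(l, k) = Mul(Add(-122, k), Pow(Mul(2, l), -1)) = Mul(Add(-122, k), Mul(Rational(1, 2), Pow(l, -1))) = Mul(Rational(1, 2), Pow(l, -1), Add(-122, k)))
Mul(Add(Function('f')(112, Function('H')(-6)), -1876), Add(Add(-19, Mul(-28, -69)), 7524)) = Mul(Add(Mul(Rational(1, 2), Pow(112, -1), Add(-122, Mul(5, -6))), -1876), Add(Add(-19, Mul(-28, -69)), 7524)) = Mul(Add(Mul(Rational(1, 2), Rational(1, 112), Add(-122, -30)), -1876), Add(Add(-19, 1932), 7524)) = Mul(Add(Mul(Rational(1, 2), Rational(1, 112), -152), -1876), Add(1913, 7524)) = Mul(Add(Rational(-19, 28), -1876), 9437) = Mul(Rational(-52547, 28), 9437) = Rational(-495886039, 28)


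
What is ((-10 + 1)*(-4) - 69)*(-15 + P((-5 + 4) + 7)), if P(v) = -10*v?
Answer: 2475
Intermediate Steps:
((-10 + 1)*(-4) - 69)*(-15 + P((-5 + 4) + 7)) = ((-10 + 1)*(-4) - 69)*(-15 - 10*((-5 + 4) + 7)) = (-9*(-4) - 69)*(-15 - 10*(-1 + 7)) = (36 - 69)*(-15 - 10*6) = -33*(-15 - 60) = -33*(-75) = 2475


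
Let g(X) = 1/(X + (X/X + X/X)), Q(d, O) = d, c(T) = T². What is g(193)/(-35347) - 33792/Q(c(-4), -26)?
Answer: -14557308481/6892665 ≈ -2112.0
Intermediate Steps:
g(X) = 1/(2 + X) (g(X) = 1/(X + (1 + 1)) = 1/(X + 2) = 1/(2 + X))
g(193)/(-35347) - 33792/Q(c(-4), -26) = 1/((2 + 193)*(-35347)) - 33792/((-4)²) = -1/35347/195 - 33792/16 = (1/195)*(-1/35347) - 33792*1/16 = -1/6892665 - 2112 = -14557308481/6892665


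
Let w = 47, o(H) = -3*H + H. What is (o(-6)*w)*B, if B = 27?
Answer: 15228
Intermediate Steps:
o(H) = -2*H
(o(-6)*w)*B = (-2*(-6)*47)*27 = (12*47)*27 = 564*27 = 15228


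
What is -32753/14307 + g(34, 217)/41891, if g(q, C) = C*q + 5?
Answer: -1266427342/599334537 ≈ -2.1131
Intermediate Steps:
g(q, C) = 5 + C*q
-32753/14307 + g(34, 217)/41891 = -32753/14307 + (5 + 217*34)/41891 = -32753*1/14307 + (5 + 7378)*(1/41891) = -32753/14307 + 7383*(1/41891) = -32753/14307 + 7383/41891 = -1266427342/599334537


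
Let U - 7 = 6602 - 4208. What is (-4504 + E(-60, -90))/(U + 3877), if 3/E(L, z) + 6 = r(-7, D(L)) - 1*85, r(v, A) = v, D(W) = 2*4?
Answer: -10265/14308 ≈ -0.71743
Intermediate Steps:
D(W) = 8
U = 2401 (U = 7 + (6602 - 4208) = 7 + 2394 = 2401)
E(L, z) = -3/98 (E(L, z) = 3/(-6 + (-7 - 1*85)) = 3/(-6 + (-7 - 85)) = 3/(-6 - 92) = 3/(-98) = 3*(-1/98) = -3/98)
(-4504 + E(-60, -90))/(U + 3877) = (-4504 - 3/98)/(2401 + 3877) = -441395/98/6278 = -441395/98*1/6278 = -10265/14308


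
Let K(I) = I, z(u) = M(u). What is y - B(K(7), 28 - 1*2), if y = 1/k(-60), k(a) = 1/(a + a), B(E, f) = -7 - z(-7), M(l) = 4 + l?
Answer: -116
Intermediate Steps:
z(u) = 4 + u
B(E, f) = -4 (B(E, f) = -7 - (4 - 7) = -7 - 1*(-3) = -7 + 3 = -4)
k(a) = 1/(2*a)
y = -120 (y = 1/((1/2)/(-60)) = 1/((1/2)*(-1/60)) = 1/(-1/120) = -120)
y - B(K(7), 28 - 1*2) = -120 - 1*(-4) = -120 + 4 = -116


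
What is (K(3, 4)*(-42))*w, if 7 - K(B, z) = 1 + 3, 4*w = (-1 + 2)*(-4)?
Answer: 126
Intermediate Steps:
w = -1 (w = ((-1 + 2)*(-4))/4 = (1*(-4))/4 = (1/4)*(-4) = -1)
K(B, z) = 3 (K(B, z) = 7 - (1 + 3) = 7 - 1*4 = 7 - 4 = 3)
(K(3, 4)*(-42))*w = (3*(-42))*(-1) = -126*(-1) = 126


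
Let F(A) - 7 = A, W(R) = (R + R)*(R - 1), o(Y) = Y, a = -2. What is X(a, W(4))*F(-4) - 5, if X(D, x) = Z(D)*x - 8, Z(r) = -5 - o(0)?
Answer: -389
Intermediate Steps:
Z(r) = -5 (Z(r) = -5 - 1*0 = -5 + 0 = -5)
W(R) = 2*R*(-1 + R) (W(R) = (2*R)*(-1 + R) = 2*R*(-1 + R))
X(D, x) = -8 - 5*x (X(D, x) = -5*x - 8 = -8 - 5*x)
F(A) = 7 + A
X(a, W(4))*F(-4) - 5 = (-8 - 10*4*(-1 + 4))*(7 - 4) - 5 = (-8 - 10*4*3)*3 - 5 = (-8 - 5*24)*3 - 5 = (-8 - 120)*3 - 5 = -128*3 - 5 = -384 - 5 = -389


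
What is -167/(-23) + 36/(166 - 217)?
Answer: 2563/391 ≈ 6.5550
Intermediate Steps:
-167/(-23) + 36/(166 - 217) = -167*(-1/23) + 36/(-51) = 167/23 + 36*(-1/51) = 167/23 - 12/17 = 2563/391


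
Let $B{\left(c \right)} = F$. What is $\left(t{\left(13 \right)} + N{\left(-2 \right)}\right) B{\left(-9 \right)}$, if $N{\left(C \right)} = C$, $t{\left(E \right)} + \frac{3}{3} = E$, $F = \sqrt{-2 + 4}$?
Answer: $10 \sqrt{2} \approx 14.142$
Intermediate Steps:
$F = \sqrt{2} \approx 1.4142$
$t{\left(E \right)} = -1 + E$
$B{\left(c \right)} = \sqrt{2}$
$\left(t{\left(13 \right)} + N{\left(-2 \right)}\right) B{\left(-9 \right)} = \left(\left(-1 + 13\right) - 2\right) \sqrt{2} = \left(12 - 2\right) \sqrt{2} = 10 \sqrt{2}$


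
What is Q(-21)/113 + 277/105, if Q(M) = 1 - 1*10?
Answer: 30356/11865 ≈ 2.5584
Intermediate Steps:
Q(M) = -9 (Q(M) = 1 - 10 = -9)
Q(-21)/113 + 277/105 = -9/113 + 277/105 = 30356/11865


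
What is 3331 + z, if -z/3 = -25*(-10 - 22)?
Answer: 931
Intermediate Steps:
z = -2400 (z = -(-75)*(-10 - 22) = -(-75)*(-32) = -3*800 = -2400)
3331 + z = 3331 - 2400 = 931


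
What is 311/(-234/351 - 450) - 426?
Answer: -576885/1352 ≈ -426.69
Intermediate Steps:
311/(-234/351 - 450) - 426 = 311/(-234*1/351 - 450) - 426 = 311/(-⅔ - 450) - 426 = 311/(-1352/3) - 426 = -3/1352*311 - 426 = -933/1352 - 426 = -576885/1352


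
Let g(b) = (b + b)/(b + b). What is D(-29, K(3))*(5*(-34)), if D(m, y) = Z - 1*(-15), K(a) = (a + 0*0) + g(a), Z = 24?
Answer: -6630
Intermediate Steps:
g(b) = 1 (g(b) = (2*b)/((2*b)) = (2*b)*(1/(2*b)) = 1)
K(a) = 1 + a (K(a) = (a + 0*0) + 1 = (a + 0) + 1 = a + 1 = 1 + a)
D(m, y) = 39 (D(m, y) = 24 - 1*(-15) = 24 + 15 = 39)
D(-29, K(3))*(5*(-34)) = 39*(5*(-34)) = 39*(-170) = -6630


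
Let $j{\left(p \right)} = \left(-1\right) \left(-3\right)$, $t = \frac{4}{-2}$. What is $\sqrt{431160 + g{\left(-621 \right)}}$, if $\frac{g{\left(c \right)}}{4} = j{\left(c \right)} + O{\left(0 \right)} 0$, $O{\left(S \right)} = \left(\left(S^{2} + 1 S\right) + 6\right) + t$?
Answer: $6 \sqrt{11977} \approx 656.64$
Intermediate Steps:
$t = -2$ ($t = 4 \left(- \frac{1}{2}\right) = -2$)
$j{\left(p \right)} = 3$
$O{\left(S \right)} = 4 + S + S^{2}$ ($O{\left(S \right)} = \left(\left(S^{2} + 1 S\right) + 6\right) - 2 = \left(\left(S^{2} + S\right) + 6\right) - 2 = \left(\left(S + S^{2}\right) + 6\right) - 2 = \left(6 + S + S^{2}\right) - 2 = 4 + S + S^{2}$)
$g{\left(c \right)} = 12$ ($g{\left(c \right)} = 4 \left(3 + \left(4 + 0 + 0^{2}\right) 0\right) = 4 \left(3 + \left(4 + 0 + 0\right) 0\right) = 4 \left(3 + 4 \cdot 0\right) = 4 \left(3 + 0\right) = 4 \cdot 3 = 12$)
$\sqrt{431160 + g{\left(-621 \right)}} = \sqrt{431160 + 12} = \sqrt{431172} = 6 \sqrt{11977}$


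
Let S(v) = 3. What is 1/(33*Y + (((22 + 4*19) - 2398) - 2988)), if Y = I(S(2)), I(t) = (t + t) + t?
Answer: -1/4991 ≈ -0.00020036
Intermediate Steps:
I(t) = 3*t (I(t) = 2*t + t = 3*t)
Y = 9 (Y = 3*3 = 9)
1/(33*Y + (((22 + 4*19) - 2398) - 2988)) = 1/(33*9 + (((22 + 4*19) - 2398) - 2988)) = 1/(297 + (((22 + 76) - 2398) - 2988)) = 1/(297 + ((98 - 2398) - 2988)) = 1/(297 + (-2300 - 2988)) = 1/(297 - 5288) = 1/(-4991) = -1/4991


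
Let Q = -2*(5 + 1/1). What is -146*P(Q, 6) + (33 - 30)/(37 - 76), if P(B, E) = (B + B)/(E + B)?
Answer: -7593/13 ≈ -584.08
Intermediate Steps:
Q = -12 (Q = -2*(5 + 1) = -2*6 = -12)
P(B, E) = 2*B/(B + E) (P(B, E) = (2*B)/(B + E) = 2*B/(B + E))
-146*P(Q, 6) + (33 - 30)/(37 - 76) = -292*(-12)/(-12 + 6) + (33 - 30)/(37 - 76) = -292*(-12)/(-6) + 3/(-39) = -292*(-12)*(-1)/6 + 3*(-1/39) = -146*4 - 1/13 = -584 - 1/13 = -7593/13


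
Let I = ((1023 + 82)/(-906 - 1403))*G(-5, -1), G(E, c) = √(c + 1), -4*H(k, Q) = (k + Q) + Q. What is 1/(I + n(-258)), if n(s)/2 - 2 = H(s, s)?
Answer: 1/391 ≈ 0.0025575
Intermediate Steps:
H(k, Q) = -Q/2 - k/4 (H(k, Q) = -((k + Q) + Q)/4 = -((Q + k) + Q)/4 = -(k + 2*Q)/4 = -Q/2 - k/4)
n(s) = 4 - 3*s/2 (n(s) = 4 + 2*(-s/2 - s/4) = 4 + 2*(-3*s/4) = 4 - 3*s/2)
G(E, c) = √(1 + c)
I = 0 (I = ((1023 + 82)/(-906 - 1403))*√(1 - 1) = (1105/(-2309))*√0 = (1105*(-1/2309))*0 = -1105/2309*0 = 0)
1/(I + n(-258)) = 1/(0 + (4 - 3/2*(-258))) = 1/(0 + (4 + 387)) = 1/(0 + 391) = 1/391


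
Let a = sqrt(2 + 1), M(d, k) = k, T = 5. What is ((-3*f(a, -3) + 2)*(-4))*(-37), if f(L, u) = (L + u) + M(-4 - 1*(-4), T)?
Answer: -592 - 444*sqrt(3) ≈ -1361.0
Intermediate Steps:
a = sqrt(3) ≈ 1.7320
f(L, u) = 5 + L + u (f(L, u) = (L + u) + 5 = 5 + L + u)
((-3*f(a, -3) + 2)*(-4))*(-37) = ((-3*(5 + sqrt(3) - 3) + 2)*(-4))*(-37) = ((-3*(2 + sqrt(3)) + 2)*(-4))*(-37) = (((-6 - 3*sqrt(3)) + 2)*(-4))*(-37) = ((-4 - 3*sqrt(3))*(-4))*(-37) = (16 + 12*sqrt(3))*(-37) = -592 - 444*sqrt(3)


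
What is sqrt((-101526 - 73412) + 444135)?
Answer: sqrt(269197) ≈ 518.84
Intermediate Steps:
sqrt((-101526 - 73412) + 444135) = sqrt(-174938 + 444135) = sqrt(269197)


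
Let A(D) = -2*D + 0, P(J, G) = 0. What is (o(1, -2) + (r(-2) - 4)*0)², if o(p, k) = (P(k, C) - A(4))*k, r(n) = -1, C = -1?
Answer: 256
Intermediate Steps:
A(D) = -2*D
o(p, k) = 8*k (o(p, k) = (0 - (-2)*4)*k = (0 - 1*(-8))*k = (0 + 8)*k = 8*k)
(o(1, -2) + (r(-2) - 4)*0)² = (8*(-2) + (-1 - 4)*0)² = (-16 - 5*0)² = (-16 + 0)² = (-16)² = 256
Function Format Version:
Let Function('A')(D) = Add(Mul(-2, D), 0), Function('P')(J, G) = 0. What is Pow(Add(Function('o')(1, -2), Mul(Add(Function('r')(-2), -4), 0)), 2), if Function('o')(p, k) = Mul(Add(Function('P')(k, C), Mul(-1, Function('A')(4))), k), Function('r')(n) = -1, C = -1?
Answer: 256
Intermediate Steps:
Function('A')(D) = Mul(-2, D)
Function('o')(p, k) = Mul(8, k) (Function('o')(p, k) = Mul(Add(0, Mul(-1, Mul(-2, 4))), k) = Mul(Add(0, Mul(-1, -8)), k) = Mul(Add(0, 8), k) = Mul(8, k))
Pow(Add(Function('o')(1, -2), Mul(Add(Function('r')(-2), -4), 0)), 2) = Pow(Add(Mul(8, -2), Mul(Add(-1, -4), 0)), 2) = Pow(Add(-16, Mul(-5, 0)), 2) = Pow(Add(-16, 0), 2) = Pow(-16, 2) = 256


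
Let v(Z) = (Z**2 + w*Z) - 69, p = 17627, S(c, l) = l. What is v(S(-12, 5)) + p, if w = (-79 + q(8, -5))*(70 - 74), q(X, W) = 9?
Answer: 18983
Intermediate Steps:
w = 280 (w = (-79 + 9)*(70 - 74) = -70*(-4) = 280)
v(Z) = -69 + Z**2 + 280*Z (v(Z) = (Z**2 + 280*Z) - 69 = -69 + Z**2 + 280*Z)
v(S(-12, 5)) + p = (-69 + 5**2 + 280*5) + 17627 = (-69 + 25 + 1400) + 17627 = 1356 + 17627 = 18983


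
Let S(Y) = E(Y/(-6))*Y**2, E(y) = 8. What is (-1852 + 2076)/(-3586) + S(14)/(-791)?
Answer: -414288/202609 ≈ -2.0448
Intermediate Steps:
S(Y) = 8*Y**2
(-1852 + 2076)/(-3586) + S(14)/(-791) = (-1852 + 2076)/(-3586) + (8*14**2)/(-791) = 224*(-1/3586) + (8*196)*(-1/791) = -112/1793 + 1568*(-1/791) = -112/1793 - 224/113 = -414288/202609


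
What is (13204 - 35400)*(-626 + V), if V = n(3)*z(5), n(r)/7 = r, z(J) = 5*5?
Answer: 2241796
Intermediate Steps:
z(J) = 25
n(r) = 7*r
V = 525 (V = (7*3)*25 = 21*25 = 525)
(13204 - 35400)*(-626 + V) = (13204 - 35400)*(-626 + 525) = -22196*(-101) = 2241796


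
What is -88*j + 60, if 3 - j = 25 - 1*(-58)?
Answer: 7100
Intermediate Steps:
j = -80 (j = 3 - (25 - 1*(-58)) = 3 - (25 + 58) = 3 - 1*83 = 3 - 83 = -80)
-88*j + 60 = -88*(-80) + 60 = 7040 + 60 = 7100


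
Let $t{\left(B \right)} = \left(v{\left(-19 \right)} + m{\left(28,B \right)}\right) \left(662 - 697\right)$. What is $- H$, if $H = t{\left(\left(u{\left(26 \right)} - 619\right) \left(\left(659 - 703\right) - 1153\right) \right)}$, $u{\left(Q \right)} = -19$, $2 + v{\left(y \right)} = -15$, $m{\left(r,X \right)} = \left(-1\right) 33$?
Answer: $-1750$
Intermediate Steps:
$m{\left(r,X \right)} = -33$
$v{\left(y \right)} = -17$ ($v{\left(y \right)} = -2 - 15 = -17$)
$t{\left(B \right)} = 1750$ ($t{\left(B \right)} = \left(-17 - 33\right) \left(662 - 697\right) = \left(-50\right) \left(-35\right) = 1750$)
$H = 1750$
$- H = \left(-1\right) 1750 = -1750$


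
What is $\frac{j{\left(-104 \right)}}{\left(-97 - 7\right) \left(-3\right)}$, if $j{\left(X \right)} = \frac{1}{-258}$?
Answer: $- \frac{1}{80496} \approx -1.2423 \cdot 10^{-5}$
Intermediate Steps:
$j{\left(X \right)} = - \frac{1}{258}$
$\frac{j{\left(-104 \right)}}{\left(-97 - 7\right) \left(-3\right)} = - \frac{1}{258 \left(-97 - 7\right) \left(-3\right)} = - \frac{1}{258 \left(\left(-104\right) \left(-3\right)\right)} = - \frac{1}{258 \cdot 312} = \left(- \frac{1}{258}\right) \frac{1}{312} = - \frac{1}{80496}$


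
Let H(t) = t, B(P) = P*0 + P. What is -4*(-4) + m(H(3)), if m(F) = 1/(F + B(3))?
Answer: 97/6 ≈ 16.167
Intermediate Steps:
B(P) = P (B(P) = 0 + P = P)
m(F) = 1/(3 + F) (m(F) = 1/(F + 3) = 1/(3 + F))
-4*(-4) + m(H(3)) = -4*(-4) + 1/(3 + 3) = 16 + 1/6 = 16 + ⅙ = 97/6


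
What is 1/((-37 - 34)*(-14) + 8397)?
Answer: 1/9391 ≈ 0.00010648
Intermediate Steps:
1/((-37 - 34)*(-14) + 8397) = 1/(-71*(-14) + 8397) = 1/(994 + 8397) = 1/9391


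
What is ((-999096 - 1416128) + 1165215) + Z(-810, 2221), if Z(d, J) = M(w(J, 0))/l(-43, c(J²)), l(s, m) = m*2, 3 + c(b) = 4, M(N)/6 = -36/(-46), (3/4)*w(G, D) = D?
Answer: -28750153/23 ≈ -1.2500e+6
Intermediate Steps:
w(G, D) = 4*D/3
M(N) = 108/23 (M(N) = 6*(-36/(-46)) = 6*(-36*(-1/46)) = 6*(18/23) = 108/23)
c(b) = 1 (c(b) = -3 + 4 = 1)
l(s, m) = 2*m
Z(d, J) = 54/23 (Z(d, J) = 108/(23*((2*1))) = (108/23)/2 = (108/23)*(½) = 54/23)
((-999096 - 1416128) + 1165215) + Z(-810, 2221) = ((-999096 - 1416128) + 1165215) + 54/23 = (-2415224 + 1165215) + 54/23 = -1250009 + 54/23 = -28750153/23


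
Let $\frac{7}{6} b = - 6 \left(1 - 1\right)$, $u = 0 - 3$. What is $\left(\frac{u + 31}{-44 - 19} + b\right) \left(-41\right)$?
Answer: $\frac{164}{9} \approx 18.222$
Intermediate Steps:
$u = -3$ ($u = 0 - 3 = -3$)
$b = 0$ ($b = \frac{6 \left(- 6 \left(1 - 1\right)\right)}{7} = \frac{6 \left(\left(-6\right) 0\right)}{7} = \frac{6}{7} \cdot 0 = 0$)
$\left(\frac{u + 31}{-44 - 19} + b\right) \left(-41\right) = \left(\frac{-3 + 31}{-44 - 19} + 0\right) \left(-41\right) = \left(\frac{28}{-63} + 0\right) \left(-41\right) = \left(28 \left(- \frac{1}{63}\right) + 0\right) \left(-41\right) = \left(- \frac{4}{9} + 0\right) \left(-41\right) = \left(- \frac{4}{9}\right) \left(-41\right) = \frac{164}{9}$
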